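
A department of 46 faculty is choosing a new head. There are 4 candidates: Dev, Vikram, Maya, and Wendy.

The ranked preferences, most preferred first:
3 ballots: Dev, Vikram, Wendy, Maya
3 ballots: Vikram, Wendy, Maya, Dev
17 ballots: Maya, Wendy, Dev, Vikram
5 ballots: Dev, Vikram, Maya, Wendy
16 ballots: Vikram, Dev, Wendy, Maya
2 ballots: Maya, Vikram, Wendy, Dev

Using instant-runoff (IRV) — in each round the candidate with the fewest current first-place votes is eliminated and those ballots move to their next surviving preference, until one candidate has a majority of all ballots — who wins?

Round 1: Dev 8, Vikram 19, Maya 19, Wendy 0. Wendy eliminated.
Round 2: Dev 8, Vikram 19, Maya 19. Dev eliminated.
Round 3: Vikram 27, Maya 19. Vikram has a majority (≥24).

Vikram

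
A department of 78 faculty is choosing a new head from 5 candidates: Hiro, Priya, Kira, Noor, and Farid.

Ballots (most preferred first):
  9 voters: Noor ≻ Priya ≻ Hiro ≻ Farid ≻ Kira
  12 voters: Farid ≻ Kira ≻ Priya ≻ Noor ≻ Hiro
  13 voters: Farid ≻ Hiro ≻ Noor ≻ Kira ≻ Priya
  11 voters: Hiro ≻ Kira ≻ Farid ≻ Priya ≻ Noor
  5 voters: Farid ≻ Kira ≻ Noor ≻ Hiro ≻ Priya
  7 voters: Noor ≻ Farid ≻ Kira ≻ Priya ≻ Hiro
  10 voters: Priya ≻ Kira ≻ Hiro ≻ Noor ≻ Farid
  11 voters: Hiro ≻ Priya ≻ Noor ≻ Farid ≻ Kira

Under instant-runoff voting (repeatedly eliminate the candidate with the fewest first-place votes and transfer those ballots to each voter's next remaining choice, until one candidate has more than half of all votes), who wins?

Hiro

Round 1: Hiro 22, Priya 10, Kira 0, Noor 16, Farid 30. Kira eliminated.
Round 2: Hiro 22, Priya 10, Noor 16, Farid 30. Priya eliminated.
Round 3: Hiro 32, Noor 16, Farid 30. Noor eliminated.
Round 4: Hiro 41, Farid 37. Hiro has a majority (≥40).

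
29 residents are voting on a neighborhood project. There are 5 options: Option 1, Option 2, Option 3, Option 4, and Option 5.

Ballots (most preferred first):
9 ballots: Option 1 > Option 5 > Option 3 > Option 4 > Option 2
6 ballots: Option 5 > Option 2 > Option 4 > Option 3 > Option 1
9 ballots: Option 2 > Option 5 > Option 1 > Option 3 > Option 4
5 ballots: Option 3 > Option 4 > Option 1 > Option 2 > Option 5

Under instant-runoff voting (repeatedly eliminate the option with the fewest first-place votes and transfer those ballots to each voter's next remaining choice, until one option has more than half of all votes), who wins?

Option 2

Round 1: Option 1 9, Option 2 9, Option 3 5, Option 4 0, Option 5 6. Option 4 eliminated.
Round 2: Option 1 9, Option 2 9, Option 3 5, Option 5 6. Option 3 eliminated.
Round 3: Option 1 14, Option 2 9, Option 5 6. Option 5 eliminated.
Round 4: Option 1 14, Option 2 15. Option 2 has a majority (≥15).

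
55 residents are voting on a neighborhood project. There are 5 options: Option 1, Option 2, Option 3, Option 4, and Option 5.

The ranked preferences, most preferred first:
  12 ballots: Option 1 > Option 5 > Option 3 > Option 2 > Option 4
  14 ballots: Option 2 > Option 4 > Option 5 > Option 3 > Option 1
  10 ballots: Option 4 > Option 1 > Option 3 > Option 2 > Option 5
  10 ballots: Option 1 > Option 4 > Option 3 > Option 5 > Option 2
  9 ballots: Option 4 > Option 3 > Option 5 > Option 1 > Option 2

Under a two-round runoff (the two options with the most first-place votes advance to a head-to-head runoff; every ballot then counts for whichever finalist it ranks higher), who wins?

Round 1 first-place votes: Option 1 22, Option 2 14, Option 3 0, Option 4 19, Option 5 0. Option 1 and Option 4 advance.
Runoff: Option 1 is ranked above Option 4 on 22 ballots, Option 4 above Option 1 on 33.

Option 4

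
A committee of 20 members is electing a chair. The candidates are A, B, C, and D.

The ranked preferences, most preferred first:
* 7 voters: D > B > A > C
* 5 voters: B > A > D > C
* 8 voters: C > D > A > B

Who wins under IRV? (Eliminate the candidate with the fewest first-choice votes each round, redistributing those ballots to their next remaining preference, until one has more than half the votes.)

Round 1: A 0, B 5, C 8, D 7. A eliminated.
Round 2: B 5, C 8, D 7. B eliminated.
Round 3: C 8, D 12. D has a majority (≥11).

D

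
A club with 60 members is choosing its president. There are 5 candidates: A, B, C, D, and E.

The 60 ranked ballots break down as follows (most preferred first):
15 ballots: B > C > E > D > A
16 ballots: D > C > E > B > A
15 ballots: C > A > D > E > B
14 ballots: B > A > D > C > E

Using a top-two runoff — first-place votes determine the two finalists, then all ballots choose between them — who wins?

Round 1 first-place votes: A 0, B 29, C 15, D 16, E 0. B and D advance.
Runoff: B is ranked above D on 29 ballots, D above B on 31.

D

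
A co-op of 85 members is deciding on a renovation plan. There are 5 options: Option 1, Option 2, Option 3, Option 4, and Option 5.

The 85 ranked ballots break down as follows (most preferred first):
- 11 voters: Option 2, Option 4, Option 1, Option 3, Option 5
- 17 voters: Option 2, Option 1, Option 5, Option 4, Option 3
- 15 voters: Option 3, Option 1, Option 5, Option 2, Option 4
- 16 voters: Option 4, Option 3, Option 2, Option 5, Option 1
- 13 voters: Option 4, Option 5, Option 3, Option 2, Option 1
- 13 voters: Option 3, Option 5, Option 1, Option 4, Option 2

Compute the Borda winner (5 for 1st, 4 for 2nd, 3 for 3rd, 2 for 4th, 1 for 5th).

Option 1: 11×3 + 17×4 + 15×4 + 16×1 + 13×1 + 13×3 = 229
Option 2: 11×5 + 17×5 + 15×2 + 16×3 + 13×2 + 13×1 = 257
Option 3: 11×2 + 17×1 + 15×5 + 16×4 + 13×3 + 13×5 = 282
Option 4: 11×4 + 17×2 + 15×1 + 16×5 + 13×5 + 13×2 = 264
Option 5: 11×1 + 17×3 + 15×3 + 16×2 + 13×4 + 13×4 = 243

Option 3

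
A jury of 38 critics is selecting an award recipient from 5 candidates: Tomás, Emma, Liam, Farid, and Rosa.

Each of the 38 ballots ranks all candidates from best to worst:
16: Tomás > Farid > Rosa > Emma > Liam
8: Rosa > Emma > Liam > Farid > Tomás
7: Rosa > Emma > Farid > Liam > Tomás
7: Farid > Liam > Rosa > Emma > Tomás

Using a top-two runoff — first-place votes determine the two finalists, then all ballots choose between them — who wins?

Rosa

Round 1 first-place votes: Tomás 16, Emma 0, Liam 0, Farid 7, Rosa 15. Tomás and Rosa advance.
Runoff: Tomás is ranked above Rosa on 16 ballots, Rosa above Tomás on 22.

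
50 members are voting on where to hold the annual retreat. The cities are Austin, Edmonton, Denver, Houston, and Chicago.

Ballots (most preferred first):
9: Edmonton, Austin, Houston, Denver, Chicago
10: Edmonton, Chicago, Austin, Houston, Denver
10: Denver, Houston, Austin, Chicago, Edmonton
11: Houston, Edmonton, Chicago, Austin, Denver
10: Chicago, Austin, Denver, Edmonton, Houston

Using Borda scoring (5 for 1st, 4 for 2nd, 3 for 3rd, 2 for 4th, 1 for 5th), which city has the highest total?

Austin: 9×4 + 10×3 + 10×3 + 11×2 + 10×4 = 158
Edmonton: 9×5 + 10×5 + 10×1 + 11×4 + 10×2 = 169
Denver: 9×2 + 10×1 + 10×5 + 11×1 + 10×3 = 119
Houston: 9×3 + 10×2 + 10×4 + 11×5 + 10×1 = 152
Chicago: 9×1 + 10×4 + 10×2 + 11×3 + 10×5 = 152

Edmonton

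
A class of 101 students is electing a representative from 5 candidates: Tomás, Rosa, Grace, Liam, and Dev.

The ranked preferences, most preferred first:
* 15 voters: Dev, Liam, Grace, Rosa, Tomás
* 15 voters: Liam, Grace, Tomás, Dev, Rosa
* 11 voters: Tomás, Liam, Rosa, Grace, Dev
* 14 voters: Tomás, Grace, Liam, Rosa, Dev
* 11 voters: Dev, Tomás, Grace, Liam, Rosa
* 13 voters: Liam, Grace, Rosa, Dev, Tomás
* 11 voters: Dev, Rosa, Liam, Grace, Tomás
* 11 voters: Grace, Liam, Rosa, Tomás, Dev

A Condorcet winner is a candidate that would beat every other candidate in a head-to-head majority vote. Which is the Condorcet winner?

Liam vs Tomás: 65–36
Liam vs Rosa: 90–11
Liam vs Grace: 65–36
Liam vs Dev: 64–37
Liam beats every other candidate.

Liam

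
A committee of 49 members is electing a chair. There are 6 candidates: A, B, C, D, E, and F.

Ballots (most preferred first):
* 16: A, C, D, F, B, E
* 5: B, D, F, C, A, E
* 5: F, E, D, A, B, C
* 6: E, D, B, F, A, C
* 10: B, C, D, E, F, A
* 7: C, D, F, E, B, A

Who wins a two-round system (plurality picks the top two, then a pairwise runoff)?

Round 1 first-place votes: A 16, B 15, C 7, D 0, E 6, F 5. A and B advance.
Runoff: A is ranked above B on 21 ballots, B above A on 28.

B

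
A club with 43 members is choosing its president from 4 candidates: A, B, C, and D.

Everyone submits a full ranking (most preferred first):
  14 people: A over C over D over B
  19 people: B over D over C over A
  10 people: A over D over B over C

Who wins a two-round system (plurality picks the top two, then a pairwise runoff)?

Round 1 first-place votes: A 24, B 19, C 0, D 0. A and B advance.
Runoff: A is ranked above B on 24 ballots, B above A on 19.

A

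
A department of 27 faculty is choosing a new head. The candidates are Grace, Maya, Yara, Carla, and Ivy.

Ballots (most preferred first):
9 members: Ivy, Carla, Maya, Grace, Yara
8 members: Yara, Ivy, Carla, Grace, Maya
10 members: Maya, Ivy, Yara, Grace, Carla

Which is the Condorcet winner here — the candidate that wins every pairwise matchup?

Ivy vs Grace: 27–0
Ivy vs Maya: 17–10
Ivy vs Yara: 19–8
Ivy vs Carla: 27–0
Ivy beats every other candidate.

Ivy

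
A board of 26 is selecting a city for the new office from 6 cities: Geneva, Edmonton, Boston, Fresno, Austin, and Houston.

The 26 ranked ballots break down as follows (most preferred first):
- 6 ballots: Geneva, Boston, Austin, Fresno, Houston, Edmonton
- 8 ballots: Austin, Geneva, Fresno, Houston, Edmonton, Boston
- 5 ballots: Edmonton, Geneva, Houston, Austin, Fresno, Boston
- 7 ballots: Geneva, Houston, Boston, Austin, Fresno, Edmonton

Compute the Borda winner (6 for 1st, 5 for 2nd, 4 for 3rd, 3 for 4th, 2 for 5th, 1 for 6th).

Geneva: 6×6 + 8×5 + 5×5 + 7×6 = 143
Edmonton: 6×1 + 8×2 + 5×6 + 7×1 = 59
Boston: 6×5 + 8×1 + 5×1 + 7×4 = 71
Fresno: 6×3 + 8×4 + 5×2 + 7×2 = 74
Austin: 6×4 + 8×6 + 5×3 + 7×3 = 108
Houston: 6×2 + 8×3 + 5×4 + 7×5 = 91

Geneva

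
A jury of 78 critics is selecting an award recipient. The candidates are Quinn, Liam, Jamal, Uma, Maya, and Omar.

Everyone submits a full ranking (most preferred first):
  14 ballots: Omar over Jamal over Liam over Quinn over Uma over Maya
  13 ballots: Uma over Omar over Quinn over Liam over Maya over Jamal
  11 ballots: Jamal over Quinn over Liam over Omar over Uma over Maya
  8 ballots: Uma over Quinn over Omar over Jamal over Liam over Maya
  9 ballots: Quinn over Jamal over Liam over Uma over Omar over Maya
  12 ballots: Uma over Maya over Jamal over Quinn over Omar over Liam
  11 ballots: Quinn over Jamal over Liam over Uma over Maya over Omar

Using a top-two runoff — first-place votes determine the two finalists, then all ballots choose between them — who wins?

Quinn

Round 1 first-place votes: Quinn 20, Liam 0, Jamal 11, Uma 33, Maya 0, Omar 14. Uma and Quinn advance.
Runoff: Uma is ranked above Quinn on 33 ballots, Quinn above Uma on 45.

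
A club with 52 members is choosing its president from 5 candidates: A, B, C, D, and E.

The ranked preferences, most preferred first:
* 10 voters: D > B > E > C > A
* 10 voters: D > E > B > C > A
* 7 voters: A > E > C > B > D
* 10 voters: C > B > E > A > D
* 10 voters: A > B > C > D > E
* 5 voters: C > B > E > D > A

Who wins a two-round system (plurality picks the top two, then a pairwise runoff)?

Round 1 first-place votes: A 17, B 0, C 15, D 20, E 0. D and A advance.
Runoff: D is ranked above A on 25 ballots, A above D on 27.

A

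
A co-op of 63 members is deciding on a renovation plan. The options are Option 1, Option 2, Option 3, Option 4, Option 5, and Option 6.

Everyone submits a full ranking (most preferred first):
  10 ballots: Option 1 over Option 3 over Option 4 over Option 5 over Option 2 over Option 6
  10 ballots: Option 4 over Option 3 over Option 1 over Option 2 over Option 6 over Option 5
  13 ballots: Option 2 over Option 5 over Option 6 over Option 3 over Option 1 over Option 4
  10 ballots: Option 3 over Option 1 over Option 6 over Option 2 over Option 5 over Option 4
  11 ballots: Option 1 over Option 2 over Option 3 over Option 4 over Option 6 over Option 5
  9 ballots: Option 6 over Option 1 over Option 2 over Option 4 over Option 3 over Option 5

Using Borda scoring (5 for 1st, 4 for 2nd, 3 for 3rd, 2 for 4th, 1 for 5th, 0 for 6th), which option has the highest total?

Option 1

Option 1: 10×5 + 10×3 + 13×1 + 10×4 + 11×5 + 9×4 = 224
Option 2: 10×1 + 10×2 + 13×5 + 10×2 + 11×4 + 9×3 = 186
Option 3: 10×4 + 10×4 + 13×2 + 10×5 + 11×3 + 9×1 = 198
Option 4: 10×3 + 10×5 + 13×0 + 10×0 + 11×2 + 9×2 = 120
Option 5: 10×2 + 10×0 + 13×4 + 10×1 + 11×0 + 9×0 = 82
Option 6: 10×0 + 10×1 + 13×3 + 10×3 + 11×1 + 9×5 = 135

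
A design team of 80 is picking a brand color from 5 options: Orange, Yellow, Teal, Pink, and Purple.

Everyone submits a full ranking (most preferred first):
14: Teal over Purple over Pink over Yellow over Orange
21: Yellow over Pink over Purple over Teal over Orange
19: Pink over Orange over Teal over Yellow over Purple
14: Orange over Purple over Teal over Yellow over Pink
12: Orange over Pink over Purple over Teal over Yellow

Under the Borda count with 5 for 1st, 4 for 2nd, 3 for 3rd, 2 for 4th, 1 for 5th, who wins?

Pink

Orange: 14×1 + 21×1 + 19×4 + 14×5 + 12×5 = 241
Yellow: 14×2 + 21×5 + 19×2 + 14×2 + 12×1 = 211
Teal: 14×5 + 21×2 + 19×3 + 14×3 + 12×2 = 235
Pink: 14×3 + 21×4 + 19×5 + 14×1 + 12×4 = 283
Purple: 14×4 + 21×3 + 19×1 + 14×4 + 12×3 = 230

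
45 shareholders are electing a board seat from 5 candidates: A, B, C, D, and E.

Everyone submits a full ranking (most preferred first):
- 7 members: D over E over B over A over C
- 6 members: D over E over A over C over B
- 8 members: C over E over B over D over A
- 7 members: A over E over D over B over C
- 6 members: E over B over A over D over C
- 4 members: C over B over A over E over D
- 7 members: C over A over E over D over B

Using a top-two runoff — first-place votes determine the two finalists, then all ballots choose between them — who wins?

D

Round 1 first-place votes: A 7, B 0, C 19, D 13, E 6. C and D advance.
Runoff: C is ranked above D on 19 ballots, D above C on 26.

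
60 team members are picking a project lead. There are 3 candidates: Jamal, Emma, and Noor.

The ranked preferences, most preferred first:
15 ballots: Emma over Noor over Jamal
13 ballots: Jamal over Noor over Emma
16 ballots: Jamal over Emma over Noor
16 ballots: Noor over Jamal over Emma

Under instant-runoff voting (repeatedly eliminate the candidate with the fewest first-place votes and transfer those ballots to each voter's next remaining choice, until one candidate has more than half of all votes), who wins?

Noor

Round 1: Jamal 29, Emma 15, Noor 16. Emma eliminated.
Round 2: Jamal 29, Noor 31. Noor has a majority (≥31).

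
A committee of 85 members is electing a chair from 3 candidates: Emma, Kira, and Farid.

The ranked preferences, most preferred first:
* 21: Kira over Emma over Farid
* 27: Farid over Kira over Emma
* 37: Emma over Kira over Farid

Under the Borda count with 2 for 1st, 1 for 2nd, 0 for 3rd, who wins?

Kira

Emma: 21×1 + 27×0 + 37×2 = 95
Kira: 21×2 + 27×1 + 37×1 = 106
Farid: 21×0 + 27×2 + 37×0 = 54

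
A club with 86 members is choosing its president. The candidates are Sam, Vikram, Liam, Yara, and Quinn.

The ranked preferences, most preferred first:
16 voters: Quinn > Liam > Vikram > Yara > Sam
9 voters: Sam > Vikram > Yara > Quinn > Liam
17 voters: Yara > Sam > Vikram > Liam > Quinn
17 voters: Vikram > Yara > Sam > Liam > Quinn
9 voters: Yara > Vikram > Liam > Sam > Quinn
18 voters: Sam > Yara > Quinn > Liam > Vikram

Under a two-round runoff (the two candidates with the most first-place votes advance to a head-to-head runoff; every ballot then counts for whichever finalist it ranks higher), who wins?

Yara

Round 1 first-place votes: Sam 27, Vikram 17, Liam 0, Yara 26, Quinn 16. Sam and Yara advance.
Runoff: Sam is ranked above Yara on 27 ballots, Yara above Sam on 59.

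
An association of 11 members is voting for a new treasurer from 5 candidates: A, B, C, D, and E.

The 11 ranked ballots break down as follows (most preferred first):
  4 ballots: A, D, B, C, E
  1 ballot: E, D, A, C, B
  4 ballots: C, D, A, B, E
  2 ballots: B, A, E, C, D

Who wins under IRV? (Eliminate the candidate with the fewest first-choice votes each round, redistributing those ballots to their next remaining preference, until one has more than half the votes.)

A

Round 1: A 4, B 2, C 4, D 0, E 1. D eliminated.
Round 2: A 4, B 2, C 4, E 1. E eliminated.
Round 3: A 5, B 2, C 4. B eliminated.
Round 4: A 7, C 4. A has a majority (≥6).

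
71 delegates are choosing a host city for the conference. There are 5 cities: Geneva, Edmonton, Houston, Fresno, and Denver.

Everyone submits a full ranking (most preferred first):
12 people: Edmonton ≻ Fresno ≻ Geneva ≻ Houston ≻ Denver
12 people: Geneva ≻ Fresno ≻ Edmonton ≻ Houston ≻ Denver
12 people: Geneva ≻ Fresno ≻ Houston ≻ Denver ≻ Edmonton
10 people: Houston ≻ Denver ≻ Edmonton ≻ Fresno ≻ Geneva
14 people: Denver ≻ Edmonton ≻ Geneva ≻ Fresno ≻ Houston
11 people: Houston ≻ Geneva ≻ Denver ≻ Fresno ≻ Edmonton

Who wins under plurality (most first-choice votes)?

Geneva

First-place votes: Geneva 24, Edmonton 12, Houston 21, Fresno 0, Denver 14.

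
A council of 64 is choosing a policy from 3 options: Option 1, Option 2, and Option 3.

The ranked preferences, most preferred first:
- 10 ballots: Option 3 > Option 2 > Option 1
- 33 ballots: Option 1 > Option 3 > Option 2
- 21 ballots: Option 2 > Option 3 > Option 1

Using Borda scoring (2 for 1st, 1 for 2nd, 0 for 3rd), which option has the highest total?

Option 1: 10×0 + 33×2 + 21×0 = 66
Option 2: 10×1 + 33×0 + 21×2 = 52
Option 3: 10×2 + 33×1 + 21×1 = 74

Option 3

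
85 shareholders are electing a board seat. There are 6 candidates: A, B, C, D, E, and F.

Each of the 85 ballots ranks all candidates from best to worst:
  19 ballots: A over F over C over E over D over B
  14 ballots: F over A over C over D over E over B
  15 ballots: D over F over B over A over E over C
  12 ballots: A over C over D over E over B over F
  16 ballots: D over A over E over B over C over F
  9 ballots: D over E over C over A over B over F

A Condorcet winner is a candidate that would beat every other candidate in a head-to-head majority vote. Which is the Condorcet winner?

A

A vs B: 70–15
A vs C: 76–9
A vs D: 45–40
A vs E: 76–9
A vs F: 56–29
A beats every other candidate.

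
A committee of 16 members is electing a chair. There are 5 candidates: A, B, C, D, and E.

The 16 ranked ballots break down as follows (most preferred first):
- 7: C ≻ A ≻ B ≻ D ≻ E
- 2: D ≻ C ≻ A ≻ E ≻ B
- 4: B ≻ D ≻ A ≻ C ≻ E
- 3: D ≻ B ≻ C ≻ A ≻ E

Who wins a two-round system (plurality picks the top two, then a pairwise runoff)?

D

Round 1 first-place votes: A 0, B 4, C 7, D 5, E 0. C and D advance.
Runoff: C is ranked above D on 7 ballots, D above C on 9.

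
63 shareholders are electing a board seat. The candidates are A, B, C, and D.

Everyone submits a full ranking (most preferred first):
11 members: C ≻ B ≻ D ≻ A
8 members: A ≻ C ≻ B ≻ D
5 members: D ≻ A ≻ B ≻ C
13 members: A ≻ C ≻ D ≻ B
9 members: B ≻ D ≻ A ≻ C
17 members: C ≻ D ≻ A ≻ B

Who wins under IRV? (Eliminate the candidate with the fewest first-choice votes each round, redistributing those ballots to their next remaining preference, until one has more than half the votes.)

A

Round 1: A 21, B 9, C 28, D 5. D eliminated.
Round 2: A 26, B 9, C 28. B eliminated.
Round 3: A 35, C 28. A has a majority (≥32).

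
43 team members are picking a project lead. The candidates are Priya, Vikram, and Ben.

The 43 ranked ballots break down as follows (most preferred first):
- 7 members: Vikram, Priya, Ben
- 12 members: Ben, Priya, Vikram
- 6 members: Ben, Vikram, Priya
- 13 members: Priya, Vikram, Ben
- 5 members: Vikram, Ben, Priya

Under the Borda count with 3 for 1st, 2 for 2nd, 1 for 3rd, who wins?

Priya

Priya: 7×2 + 12×2 + 6×1 + 13×3 + 5×1 = 88
Vikram: 7×3 + 12×1 + 6×2 + 13×2 + 5×3 = 86
Ben: 7×1 + 12×3 + 6×3 + 13×1 + 5×2 = 84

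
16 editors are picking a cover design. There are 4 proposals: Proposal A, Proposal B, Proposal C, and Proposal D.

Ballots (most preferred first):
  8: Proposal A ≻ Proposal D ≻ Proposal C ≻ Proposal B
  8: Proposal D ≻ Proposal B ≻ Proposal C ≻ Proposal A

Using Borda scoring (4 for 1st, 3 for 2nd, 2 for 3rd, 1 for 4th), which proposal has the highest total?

Proposal A: 8×4 + 8×1 = 40
Proposal B: 8×1 + 8×3 = 32
Proposal C: 8×2 + 8×2 = 32
Proposal D: 8×3 + 8×4 = 56

Proposal D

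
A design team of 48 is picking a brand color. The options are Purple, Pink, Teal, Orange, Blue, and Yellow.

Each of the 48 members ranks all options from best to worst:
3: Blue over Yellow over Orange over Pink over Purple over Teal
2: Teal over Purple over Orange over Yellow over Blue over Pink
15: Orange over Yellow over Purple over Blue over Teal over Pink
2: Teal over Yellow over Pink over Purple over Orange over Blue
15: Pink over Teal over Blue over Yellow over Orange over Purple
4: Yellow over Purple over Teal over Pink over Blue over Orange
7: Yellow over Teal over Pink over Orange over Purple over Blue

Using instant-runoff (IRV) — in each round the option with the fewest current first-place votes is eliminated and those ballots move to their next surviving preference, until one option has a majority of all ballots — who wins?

Yellow

Round 1: Purple 0, Pink 15, Teal 4, Orange 15, Blue 3, Yellow 11. Purple eliminated.
Round 2: Pink 15, Teal 4, Orange 15, Blue 3, Yellow 11. Blue eliminated.
Round 3: Pink 15, Teal 4, Orange 15, Yellow 14. Teal eliminated.
Round 4: Pink 15, Orange 17, Yellow 16. Pink eliminated.
Round 5: Orange 17, Yellow 31. Yellow has a majority (≥25).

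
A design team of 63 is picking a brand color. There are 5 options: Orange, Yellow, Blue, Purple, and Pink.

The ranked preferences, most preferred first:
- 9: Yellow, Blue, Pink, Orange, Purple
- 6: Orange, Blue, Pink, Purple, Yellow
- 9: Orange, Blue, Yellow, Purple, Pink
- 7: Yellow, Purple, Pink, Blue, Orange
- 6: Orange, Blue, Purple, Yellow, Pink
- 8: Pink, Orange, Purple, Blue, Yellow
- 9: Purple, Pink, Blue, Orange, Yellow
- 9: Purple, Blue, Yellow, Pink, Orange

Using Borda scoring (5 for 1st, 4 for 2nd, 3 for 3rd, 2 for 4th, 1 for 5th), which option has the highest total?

Blue

Orange: 9×2 + 6×5 + 9×5 + 7×1 + 6×5 + 8×4 + 9×2 + 9×1 = 189
Yellow: 9×5 + 6×1 + 9×3 + 7×5 + 6×2 + 8×1 + 9×1 + 9×3 = 169
Blue: 9×4 + 6×4 + 9×4 + 7×2 + 6×4 + 8×2 + 9×3 + 9×4 = 213
Purple: 9×1 + 6×2 + 9×2 + 7×4 + 6×3 + 8×3 + 9×5 + 9×5 = 199
Pink: 9×3 + 6×3 + 9×1 + 7×3 + 6×1 + 8×5 + 9×4 + 9×2 = 175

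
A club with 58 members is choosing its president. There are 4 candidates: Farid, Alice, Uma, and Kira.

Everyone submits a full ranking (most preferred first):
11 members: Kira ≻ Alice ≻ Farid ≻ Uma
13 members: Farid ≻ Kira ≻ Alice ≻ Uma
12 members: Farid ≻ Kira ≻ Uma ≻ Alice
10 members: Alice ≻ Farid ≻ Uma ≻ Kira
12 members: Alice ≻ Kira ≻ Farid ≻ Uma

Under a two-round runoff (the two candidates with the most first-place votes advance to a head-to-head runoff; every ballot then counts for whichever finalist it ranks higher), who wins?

Alice

Round 1 first-place votes: Farid 25, Alice 22, Uma 0, Kira 11. Farid and Alice advance.
Runoff: Farid is ranked above Alice on 25 ballots, Alice above Farid on 33.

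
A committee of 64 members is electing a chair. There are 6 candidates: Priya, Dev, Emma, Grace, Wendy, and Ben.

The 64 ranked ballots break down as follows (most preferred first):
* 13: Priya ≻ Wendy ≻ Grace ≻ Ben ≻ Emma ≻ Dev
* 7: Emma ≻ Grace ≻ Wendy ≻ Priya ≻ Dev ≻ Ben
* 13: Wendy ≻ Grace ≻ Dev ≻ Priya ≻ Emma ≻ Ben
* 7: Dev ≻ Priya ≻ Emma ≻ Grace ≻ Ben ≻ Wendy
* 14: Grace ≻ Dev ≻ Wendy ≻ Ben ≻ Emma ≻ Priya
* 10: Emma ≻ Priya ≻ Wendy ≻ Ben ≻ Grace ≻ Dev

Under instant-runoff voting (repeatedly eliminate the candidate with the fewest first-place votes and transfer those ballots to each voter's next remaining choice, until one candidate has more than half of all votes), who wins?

Round 1: Priya 13, Dev 7, Emma 17, Grace 14, Wendy 13, Ben 0. Ben eliminated.
Round 2: Priya 13, Dev 7, Emma 17, Grace 14, Wendy 13. Dev eliminated.
Round 3: Priya 20, Emma 17, Grace 14, Wendy 13. Wendy eliminated.
Round 4: Priya 20, Emma 17, Grace 27. Emma eliminated.
Round 5: Priya 30, Grace 34. Grace has a majority (≥33).

Grace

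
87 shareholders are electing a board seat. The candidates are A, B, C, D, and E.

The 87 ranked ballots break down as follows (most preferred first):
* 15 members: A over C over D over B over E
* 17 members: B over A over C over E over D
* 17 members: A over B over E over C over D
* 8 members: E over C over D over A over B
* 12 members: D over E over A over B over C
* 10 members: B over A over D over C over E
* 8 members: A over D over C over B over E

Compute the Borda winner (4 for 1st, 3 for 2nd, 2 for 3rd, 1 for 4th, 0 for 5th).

A

A: 15×4 + 17×3 + 17×4 + 8×1 + 12×2 + 10×3 + 8×4 = 273
B: 15×1 + 17×4 + 17×3 + 8×0 + 12×1 + 10×4 + 8×1 = 194
C: 15×3 + 17×2 + 17×1 + 8×3 + 12×0 + 10×1 + 8×2 = 146
D: 15×2 + 17×0 + 17×0 + 8×2 + 12×4 + 10×2 + 8×3 = 138
E: 15×0 + 17×1 + 17×2 + 8×4 + 12×3 + 10×0 + 8×0 = 119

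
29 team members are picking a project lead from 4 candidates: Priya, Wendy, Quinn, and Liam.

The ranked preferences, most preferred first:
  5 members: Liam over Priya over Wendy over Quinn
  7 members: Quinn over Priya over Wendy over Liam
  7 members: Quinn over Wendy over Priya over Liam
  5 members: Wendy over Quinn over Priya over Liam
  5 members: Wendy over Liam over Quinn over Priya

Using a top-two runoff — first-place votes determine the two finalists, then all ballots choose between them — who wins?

Wendy

Round 1 first-place votes: Priya 0, Wendy 10, Quinn 14, Liam 5. Quinn and Wendy advance.
Runoff: Quinn is ranked above Wendy on 14 ballots, Wendy above Quinn on 15.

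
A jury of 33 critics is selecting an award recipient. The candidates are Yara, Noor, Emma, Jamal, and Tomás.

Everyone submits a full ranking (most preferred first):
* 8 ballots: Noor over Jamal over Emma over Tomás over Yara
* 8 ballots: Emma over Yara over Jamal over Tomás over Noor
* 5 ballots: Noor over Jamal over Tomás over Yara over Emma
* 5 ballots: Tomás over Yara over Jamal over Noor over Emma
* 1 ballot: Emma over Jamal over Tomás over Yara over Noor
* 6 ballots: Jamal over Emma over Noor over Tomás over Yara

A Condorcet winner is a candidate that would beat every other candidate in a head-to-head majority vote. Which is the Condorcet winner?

Jamal

Jamal vs Yara: 20–13
Jamal vs Noor: 20–13
Jamal vs Emma: 24–9
Jamal vs Tomás: 28–5
Jamal beats every other candidate.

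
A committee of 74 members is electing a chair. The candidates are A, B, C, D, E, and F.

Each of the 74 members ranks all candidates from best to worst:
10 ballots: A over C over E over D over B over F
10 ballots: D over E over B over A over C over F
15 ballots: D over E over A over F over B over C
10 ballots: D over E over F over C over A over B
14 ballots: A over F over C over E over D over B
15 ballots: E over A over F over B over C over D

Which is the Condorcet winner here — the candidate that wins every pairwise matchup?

E vs A: 50–24
E vs B: 74–0
E vs C: 50–24
E vs D: 39–35
E vs F: 60–14
E beats every other candidate.

E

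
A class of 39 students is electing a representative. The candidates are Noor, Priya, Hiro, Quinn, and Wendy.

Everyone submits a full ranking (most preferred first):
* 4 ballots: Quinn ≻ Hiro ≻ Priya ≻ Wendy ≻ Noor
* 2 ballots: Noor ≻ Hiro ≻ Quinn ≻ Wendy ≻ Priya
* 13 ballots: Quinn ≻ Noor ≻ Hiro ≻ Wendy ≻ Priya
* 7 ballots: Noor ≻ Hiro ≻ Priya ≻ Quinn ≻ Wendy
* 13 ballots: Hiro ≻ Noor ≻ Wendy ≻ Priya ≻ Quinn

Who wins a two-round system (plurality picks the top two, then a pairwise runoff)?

Round 1 first-place votes: Noor 9, Priya 0, Hiro 13, Quinn 17, Wendy 0. Quinn and Hiro advance.
Runoff: Quinn is ranked above Hiro on 17 ballots, Hiro above Quinn on 22.

Hiro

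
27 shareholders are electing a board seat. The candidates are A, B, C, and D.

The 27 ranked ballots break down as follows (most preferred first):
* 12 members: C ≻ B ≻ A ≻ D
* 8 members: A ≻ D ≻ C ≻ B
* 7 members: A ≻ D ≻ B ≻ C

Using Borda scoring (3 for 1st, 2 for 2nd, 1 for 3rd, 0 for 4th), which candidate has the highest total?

A: 12×1 + 8×3 + 7×3 = 57
B: 12×2 + 8×0 + 7×1 = 31
C: 12×3 + 8×1 + 7×0 = 44
D: 12×0 + 8×2 + 7×2 = 30

A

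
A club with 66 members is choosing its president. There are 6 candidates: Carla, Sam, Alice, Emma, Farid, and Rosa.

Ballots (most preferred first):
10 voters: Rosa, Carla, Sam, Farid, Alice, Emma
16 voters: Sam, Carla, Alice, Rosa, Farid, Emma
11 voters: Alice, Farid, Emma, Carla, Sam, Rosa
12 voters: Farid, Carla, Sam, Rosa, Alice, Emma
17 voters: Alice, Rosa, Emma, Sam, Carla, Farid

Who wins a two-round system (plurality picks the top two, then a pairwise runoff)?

Sam

Round 1 first-place votes: Carla 0, Sam 16, Alice 28, Emma 0, Farid 12, Rosa 10. Alice and Sam advance.
Runoff: Alice is ranked above Sam on 28 ballots, Sam above Alice on 38.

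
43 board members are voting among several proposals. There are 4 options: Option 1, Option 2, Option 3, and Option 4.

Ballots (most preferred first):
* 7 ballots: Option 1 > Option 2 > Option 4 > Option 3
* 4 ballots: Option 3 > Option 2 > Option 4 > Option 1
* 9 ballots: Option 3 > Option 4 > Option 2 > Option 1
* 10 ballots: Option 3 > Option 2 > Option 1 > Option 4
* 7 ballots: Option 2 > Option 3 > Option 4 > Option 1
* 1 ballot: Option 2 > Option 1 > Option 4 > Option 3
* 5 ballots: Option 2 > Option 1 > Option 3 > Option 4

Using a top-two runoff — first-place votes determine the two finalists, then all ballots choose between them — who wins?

Option 3

Round 1 first-place votes: Option 1 7, Option 2 13, Option 3 23, Option 4 0. Option 3 and Option 2 advance.
Runoff: Option 3 is ranked above Option 2 on 23 ballots, Option 2 above Option 3 on 20.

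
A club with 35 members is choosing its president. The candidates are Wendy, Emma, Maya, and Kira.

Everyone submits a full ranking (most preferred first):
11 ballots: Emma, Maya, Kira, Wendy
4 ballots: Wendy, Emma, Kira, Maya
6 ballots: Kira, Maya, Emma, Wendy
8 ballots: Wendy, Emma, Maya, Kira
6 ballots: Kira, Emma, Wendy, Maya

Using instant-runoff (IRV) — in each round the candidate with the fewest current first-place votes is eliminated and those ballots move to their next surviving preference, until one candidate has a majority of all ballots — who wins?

Kira

Round 1: Wendy 12, Emma 11, Maya 0, Kira 12. Maya eliminated.
Round 2: Wendy 12, Emma 11, Kira 12. Emma eliminated.
Round 3: Wendy 12, Kira 23. Kira has a majority (≥18).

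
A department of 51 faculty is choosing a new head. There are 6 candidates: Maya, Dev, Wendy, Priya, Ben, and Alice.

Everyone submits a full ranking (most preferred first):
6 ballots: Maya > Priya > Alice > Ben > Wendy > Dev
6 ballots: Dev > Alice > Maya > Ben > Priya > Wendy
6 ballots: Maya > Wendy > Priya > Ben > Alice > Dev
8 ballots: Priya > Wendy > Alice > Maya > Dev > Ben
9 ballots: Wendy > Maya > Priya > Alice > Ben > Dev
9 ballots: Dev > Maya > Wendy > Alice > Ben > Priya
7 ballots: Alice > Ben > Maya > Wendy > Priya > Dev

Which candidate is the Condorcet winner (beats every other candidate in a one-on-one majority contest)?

Maya vs Dev: 36–15
Maya vs Wendy: 34–17
Maya vs Priya: 43–8
Maya vs Ben: 44–7
Maya vs Alice: 30–21
Maya beats every other candidate.

Maya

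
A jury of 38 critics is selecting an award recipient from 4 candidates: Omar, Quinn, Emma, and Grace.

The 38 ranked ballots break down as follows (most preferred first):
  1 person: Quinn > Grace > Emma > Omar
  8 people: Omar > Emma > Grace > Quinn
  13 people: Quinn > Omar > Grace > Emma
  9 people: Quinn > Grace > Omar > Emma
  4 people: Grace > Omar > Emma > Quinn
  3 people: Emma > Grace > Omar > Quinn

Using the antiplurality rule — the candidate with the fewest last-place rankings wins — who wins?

Grace

Last-place votes: Omar 1, Quinn 15, Emma 22, Grace 0.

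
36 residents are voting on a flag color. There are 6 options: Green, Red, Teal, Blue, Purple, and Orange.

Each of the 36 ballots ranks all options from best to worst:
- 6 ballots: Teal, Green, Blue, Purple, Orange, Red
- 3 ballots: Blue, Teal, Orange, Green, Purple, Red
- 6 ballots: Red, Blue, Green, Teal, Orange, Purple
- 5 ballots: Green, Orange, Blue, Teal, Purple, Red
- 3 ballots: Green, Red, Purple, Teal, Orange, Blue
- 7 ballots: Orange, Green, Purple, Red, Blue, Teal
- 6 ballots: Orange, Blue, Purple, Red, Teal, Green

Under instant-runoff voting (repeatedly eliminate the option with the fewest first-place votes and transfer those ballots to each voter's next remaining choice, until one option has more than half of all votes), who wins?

Green

Round 1: Green 8, Red 6, Teal 6, Blue 3, Purple 0, Orange 13. Purple eliminated.
Round 2: Green 8, Red 6, Teal 6, Blue 3, Orange 13. Blue eliminated.
Round 3: Green 8, Red 6, Teal 9, Orange 13. Red eliminated.
Round 4: Green 14, Teal 9, Orange 13. Teal eliminated.
Round 5: Green 20, Orange 16. Green has a majority (≥19).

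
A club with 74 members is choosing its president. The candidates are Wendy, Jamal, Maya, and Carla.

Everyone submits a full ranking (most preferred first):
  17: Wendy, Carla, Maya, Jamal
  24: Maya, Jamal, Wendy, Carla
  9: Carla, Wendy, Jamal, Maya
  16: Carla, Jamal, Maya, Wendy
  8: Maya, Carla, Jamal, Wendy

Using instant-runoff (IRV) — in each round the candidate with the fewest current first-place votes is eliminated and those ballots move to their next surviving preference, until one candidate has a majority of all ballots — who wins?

Carla

Round 1: Wendy 17, Jamal 0, Maya 32, Carla 25. Jamal eliminated.
Round 2: Wendy 17, Maya 32, Carla 25. Wendy eliminated.
Round 3: Maya 32, Carla 42. Carla has a majority (≥38).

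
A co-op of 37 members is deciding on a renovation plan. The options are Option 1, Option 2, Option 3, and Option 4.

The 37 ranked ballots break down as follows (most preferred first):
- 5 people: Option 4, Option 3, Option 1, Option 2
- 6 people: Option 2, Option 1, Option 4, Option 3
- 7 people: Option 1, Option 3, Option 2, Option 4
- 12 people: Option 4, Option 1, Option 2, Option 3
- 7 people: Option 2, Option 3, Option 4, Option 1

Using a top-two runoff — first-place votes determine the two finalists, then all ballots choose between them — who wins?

Round 1 first-place votes: Option 1 7, Option 2 13, Option 3 0, Option 4 17. Option 4 and Option 2 advance.
Runoff: Option 4 is ranked above Option 2 on 17 ballots, Option 2 above Option 4 on 20.

Option 2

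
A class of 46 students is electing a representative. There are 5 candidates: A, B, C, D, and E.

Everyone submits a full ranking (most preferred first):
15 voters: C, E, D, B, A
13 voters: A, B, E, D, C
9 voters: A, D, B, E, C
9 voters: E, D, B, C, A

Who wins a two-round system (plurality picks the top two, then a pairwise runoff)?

C

Round 1 first-place votes: A 22, B 0, C 15, D 0, E 9. A and C advance.
Runoff: A is ranked above C on 22 ballots, C above A on 24.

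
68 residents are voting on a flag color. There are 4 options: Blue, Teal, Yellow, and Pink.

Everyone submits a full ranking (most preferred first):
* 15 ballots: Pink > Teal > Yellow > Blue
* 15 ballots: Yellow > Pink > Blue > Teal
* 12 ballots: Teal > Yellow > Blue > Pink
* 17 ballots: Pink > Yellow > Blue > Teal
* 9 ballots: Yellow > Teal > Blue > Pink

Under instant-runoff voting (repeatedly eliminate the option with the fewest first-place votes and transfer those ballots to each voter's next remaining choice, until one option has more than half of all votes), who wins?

Yellow

Round 1: Blue 0, Teal 12, Yellow 24, Pink 32. Blue eliminated.
Round 2: Teal 12, Yellow 24, Pink 32. Teal eliminated.
Round 3: Yellow 36, Pink 32. Yellow has a majority (≥35).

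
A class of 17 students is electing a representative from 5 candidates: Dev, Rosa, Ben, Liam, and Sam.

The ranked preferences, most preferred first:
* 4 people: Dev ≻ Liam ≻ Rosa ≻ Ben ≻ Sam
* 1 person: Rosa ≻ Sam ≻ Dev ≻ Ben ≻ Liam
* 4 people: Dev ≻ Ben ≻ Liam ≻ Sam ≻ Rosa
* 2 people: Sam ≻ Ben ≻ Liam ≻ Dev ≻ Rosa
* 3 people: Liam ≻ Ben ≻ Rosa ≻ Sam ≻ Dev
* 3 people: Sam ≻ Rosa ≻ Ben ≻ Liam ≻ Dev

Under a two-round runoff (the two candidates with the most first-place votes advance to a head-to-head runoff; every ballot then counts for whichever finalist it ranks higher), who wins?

Round 1 first-place votes: Dev 8, Rosa 1, Ben 0, Liam 3, Sam 5. Dev and Sam advance.
Runoff: Dev is ranked above Sam on 8 ballots, Sam above Dev on 9.

Sam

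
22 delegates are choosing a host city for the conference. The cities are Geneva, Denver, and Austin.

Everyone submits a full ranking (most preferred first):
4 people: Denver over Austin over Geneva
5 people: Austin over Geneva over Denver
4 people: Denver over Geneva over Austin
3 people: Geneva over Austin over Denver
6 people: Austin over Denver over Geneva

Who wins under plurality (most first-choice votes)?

First-place votes: Geneva 3, Denver 8, Austin 11.

Austin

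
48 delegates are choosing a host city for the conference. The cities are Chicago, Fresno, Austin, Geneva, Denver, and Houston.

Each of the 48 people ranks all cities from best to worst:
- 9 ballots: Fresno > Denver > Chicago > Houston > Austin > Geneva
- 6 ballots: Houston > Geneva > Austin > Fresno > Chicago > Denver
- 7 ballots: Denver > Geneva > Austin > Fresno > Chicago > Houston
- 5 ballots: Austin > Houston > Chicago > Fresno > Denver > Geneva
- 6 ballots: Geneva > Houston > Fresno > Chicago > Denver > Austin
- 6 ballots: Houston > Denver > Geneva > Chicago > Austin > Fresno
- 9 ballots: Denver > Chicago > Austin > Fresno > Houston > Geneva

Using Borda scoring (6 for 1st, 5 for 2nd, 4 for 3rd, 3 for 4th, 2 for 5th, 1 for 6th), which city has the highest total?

Denver

Chicago: 9×4 + 6×2 + 7×2 + 5×4 + 6×3 + 6×3 + 9×5 = 163
Fresno: 9×6 + 6×3 + 7×3 + 5×3 + 6×4 + 6×1 + 9×3 = 165
Austin: 9×2 + 6×4 + 7×4 + 5×6 + 6×1 + 6×2 + 9×4 = 154
Geneva: 9×1 + 6×5 + 7×5 + 5×1 + 6×6 + 6×4 + 9×1 = 148
Denver: 9×5 + 6×1 + 7×6 + 5×2 + 6×2 + 6×5 + 9×6 = 199
Houston: 9×3 + 6×6 + 7×1 + 5×5 + 6×5 + 6×6 + 9×2 = 179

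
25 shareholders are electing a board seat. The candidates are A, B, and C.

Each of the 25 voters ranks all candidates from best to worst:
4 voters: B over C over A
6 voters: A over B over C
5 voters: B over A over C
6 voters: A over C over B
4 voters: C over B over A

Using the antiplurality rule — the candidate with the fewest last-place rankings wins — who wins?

B

Last-place votes: A 8, B 6, C 11.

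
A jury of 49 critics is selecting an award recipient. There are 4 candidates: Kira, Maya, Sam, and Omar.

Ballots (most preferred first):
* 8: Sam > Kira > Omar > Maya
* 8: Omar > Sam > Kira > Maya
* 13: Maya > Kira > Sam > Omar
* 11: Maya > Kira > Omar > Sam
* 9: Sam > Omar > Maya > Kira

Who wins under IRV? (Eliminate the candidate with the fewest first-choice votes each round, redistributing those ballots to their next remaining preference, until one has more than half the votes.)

Sam

Round 1: Kira 0, Maya 24, Sam 17, Omar 8. Kira eliminated.
Round 2: Maya 24, Sam 17, Omar 8. Omar eliminated.
Round 3: Maya 24, Sam 25. Sam has a majority (≥25).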